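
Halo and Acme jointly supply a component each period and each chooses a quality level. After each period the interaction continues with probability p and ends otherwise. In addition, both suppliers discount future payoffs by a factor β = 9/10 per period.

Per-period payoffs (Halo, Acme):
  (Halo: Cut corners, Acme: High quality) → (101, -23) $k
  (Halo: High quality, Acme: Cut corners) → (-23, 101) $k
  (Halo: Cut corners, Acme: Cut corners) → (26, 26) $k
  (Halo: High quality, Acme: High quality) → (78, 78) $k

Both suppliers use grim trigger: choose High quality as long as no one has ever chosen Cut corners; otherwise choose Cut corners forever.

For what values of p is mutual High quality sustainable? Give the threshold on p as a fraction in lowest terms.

Expected continuation weight on next period's payoff is β·p = 9/10·p, which plays the role of the discount factor.
Cooperation requires 9/10·p ≥ (101−78)/(101−26) = 23/75, hence p ≥ 46/135.

46/135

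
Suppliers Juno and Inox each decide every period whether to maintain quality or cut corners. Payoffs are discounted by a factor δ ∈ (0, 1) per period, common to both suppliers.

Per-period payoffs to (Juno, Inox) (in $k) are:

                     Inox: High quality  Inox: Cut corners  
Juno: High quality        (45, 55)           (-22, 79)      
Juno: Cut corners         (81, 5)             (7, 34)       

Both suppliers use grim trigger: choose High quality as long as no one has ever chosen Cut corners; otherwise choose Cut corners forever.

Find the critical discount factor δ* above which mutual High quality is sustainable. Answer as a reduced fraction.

8/15

For Juno: deviation gain 81−45 = 36, per-period punishment loss 45−7 = 38. IC gives δ ≥ 36/74 = 18/37.
For Inox: gain 24, loss 21 per period, so δ ≥ 24/45 = 8/15.
The tighter constraint is Inox's, so cooperation needs δ ≥ 8/15.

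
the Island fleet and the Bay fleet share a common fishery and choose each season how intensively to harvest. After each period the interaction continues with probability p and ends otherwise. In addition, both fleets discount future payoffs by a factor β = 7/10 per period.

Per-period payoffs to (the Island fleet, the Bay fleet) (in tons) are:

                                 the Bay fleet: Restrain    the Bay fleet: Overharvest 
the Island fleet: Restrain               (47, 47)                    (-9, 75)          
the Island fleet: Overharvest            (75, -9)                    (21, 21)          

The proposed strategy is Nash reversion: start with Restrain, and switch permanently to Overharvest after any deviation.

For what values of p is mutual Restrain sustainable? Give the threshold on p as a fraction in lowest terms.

Expected continuation weight on next period's payoff is β·p = 7/10·p, which plays the role of the discount factor.
Cooperation requires 7/10·p ≥ (75−47)/(75−21) = 14/27, hence p ≥ 20/27.

20/27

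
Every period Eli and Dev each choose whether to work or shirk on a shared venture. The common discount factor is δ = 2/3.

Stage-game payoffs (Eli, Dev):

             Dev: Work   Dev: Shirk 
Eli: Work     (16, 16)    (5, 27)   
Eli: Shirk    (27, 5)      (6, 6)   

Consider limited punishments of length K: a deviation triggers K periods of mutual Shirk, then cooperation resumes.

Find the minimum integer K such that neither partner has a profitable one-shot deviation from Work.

No profitable deviation requires (16−6)(δ+…+δ^K) ≥ 27−16, i.e. δ+…+δ^K ≥ 11/10 ≈ 1.1000.
With δ = 2/3, the partial sums are K=1: 0.6667, K=2: 1.1111.
K = 2 is the first length at which the sum reaches 1.1000.

2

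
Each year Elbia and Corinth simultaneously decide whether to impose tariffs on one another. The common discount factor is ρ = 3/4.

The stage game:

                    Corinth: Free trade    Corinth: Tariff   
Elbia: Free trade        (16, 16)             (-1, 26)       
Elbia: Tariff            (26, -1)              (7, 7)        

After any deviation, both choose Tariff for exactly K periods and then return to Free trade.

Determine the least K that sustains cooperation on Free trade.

2

No profitable deviation requires (16−7)(ρ+…+ρ^K) ≥ 26−16, i.e. ρ+…+ρ^K ≥ 10/9 ≈ 1.1111.
With ρ = 3/4, the partial sums are K=1: 0.7500, K=2: 1.3125.
K = 2 is the first length at which the sum reaches 1.1111.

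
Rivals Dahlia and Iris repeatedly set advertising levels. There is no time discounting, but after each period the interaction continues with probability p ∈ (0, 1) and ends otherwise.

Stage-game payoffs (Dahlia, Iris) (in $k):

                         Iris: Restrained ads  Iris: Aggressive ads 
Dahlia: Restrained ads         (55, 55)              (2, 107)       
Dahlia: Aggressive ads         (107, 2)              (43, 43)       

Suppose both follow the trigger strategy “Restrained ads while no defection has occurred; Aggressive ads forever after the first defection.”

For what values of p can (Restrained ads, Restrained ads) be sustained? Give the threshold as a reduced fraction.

13/16

With no time discounting, the continuation probability p plays the role of the discount factor.
Grim-trigger IC: 55/(1−p) ≥ 107 + 43p/(1−p) ⇒ p ≥ (107−55)/(107−43) = 13/16.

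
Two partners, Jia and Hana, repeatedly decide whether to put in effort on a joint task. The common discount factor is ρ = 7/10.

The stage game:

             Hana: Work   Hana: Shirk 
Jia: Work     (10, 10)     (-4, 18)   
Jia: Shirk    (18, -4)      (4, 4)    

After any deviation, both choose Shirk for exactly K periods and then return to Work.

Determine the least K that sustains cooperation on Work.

3

IC: ρ(1−ρ^K)/(1−ρ) ≥ (18−10)/(10−4) = 4/3.
With ρ = 7/10: need 1 − ρ^K ≥ 4/3·(1−7/10)/(7/10), i.e. ρ^K ≤ 0.4286.
Since (7/10)^2 = 0.4900 and (7/10)^3 = 0.3430, the smallest such K is 3.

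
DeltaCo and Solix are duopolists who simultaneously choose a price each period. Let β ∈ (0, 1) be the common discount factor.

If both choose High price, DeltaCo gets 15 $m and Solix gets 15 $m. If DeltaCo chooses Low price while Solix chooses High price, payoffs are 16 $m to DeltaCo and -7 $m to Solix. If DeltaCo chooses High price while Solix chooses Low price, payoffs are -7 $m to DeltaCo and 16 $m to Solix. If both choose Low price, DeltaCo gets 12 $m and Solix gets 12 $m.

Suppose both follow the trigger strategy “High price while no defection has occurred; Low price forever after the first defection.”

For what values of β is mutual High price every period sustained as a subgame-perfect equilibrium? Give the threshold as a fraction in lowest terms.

1/4

Under grim trigger the critical discount factor is (T−C)/(T−P) with T = 16, C = 15, P = 12.
β* = (16−15)/(16−12) = 1/4.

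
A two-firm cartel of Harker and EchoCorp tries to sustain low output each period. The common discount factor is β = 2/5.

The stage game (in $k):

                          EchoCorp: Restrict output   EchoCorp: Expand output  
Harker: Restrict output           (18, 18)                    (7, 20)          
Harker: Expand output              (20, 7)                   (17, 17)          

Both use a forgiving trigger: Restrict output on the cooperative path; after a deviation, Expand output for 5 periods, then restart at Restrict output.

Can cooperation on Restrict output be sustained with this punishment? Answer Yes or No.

Comparing payoff streams over the 6 periods until play realigns: cooperate → 18(1+β+…+β^5); deviate → 20 + 17(β+…+β^5).
Cooperation is sustained iff (18−17)(β+…+β^5) ≥ 20−18.
β+…+β^5 = 2/5·(1−(2/5)^5)/(1−2/5) = 0.6598, and (20−18)/(18−17) = 2.0000.
0.6598 < 2.0000, so cooperation is not sustainable.

No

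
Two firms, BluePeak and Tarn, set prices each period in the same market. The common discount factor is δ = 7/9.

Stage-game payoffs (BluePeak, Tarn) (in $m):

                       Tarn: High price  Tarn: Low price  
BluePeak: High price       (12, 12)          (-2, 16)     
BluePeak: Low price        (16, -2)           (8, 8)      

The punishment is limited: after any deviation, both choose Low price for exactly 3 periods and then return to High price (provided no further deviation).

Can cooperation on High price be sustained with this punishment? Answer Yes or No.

Comparing payoff streams over the 4 periods until play realigns: cooperate → 12(1+δ+…+δ^3); deviate → 16 + 8(δ+…+δ^3).
Cooperation is sustained iff (12−8)(δ+…+δ^3) ≥ 16−12.
δ+…+δ^3 = 7/9·(1−(7/9)^3)/(1−7/9) = 1.8532, and (16−12)/(12−8) = 1.0000.
1.8532 ≥ 1.0000, so cooperation is sustainable.

Yes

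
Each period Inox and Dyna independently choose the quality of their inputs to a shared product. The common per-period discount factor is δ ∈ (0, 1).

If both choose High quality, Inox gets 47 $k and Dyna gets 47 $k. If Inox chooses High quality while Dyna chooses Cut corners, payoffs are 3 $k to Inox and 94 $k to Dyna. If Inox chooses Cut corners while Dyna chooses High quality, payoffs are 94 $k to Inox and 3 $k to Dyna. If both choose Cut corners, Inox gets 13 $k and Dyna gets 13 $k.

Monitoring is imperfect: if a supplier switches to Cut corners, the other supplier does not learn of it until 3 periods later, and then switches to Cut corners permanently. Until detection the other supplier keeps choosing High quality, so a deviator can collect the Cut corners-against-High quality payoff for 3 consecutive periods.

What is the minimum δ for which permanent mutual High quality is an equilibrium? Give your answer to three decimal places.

Deviating for the 3 undetected periods gains 94−47 = 47 per period over cooperation, then loses 47−13 = 34 per period forever once punishment starts.
Gain: 47(1 + δ + … + δ^2); loss: 34·δ^3/(1−δ).
No profitable deviation ⇔ 47(1−δ^3) ≤ 34·δ^3, i.e. δ^3 ≥ 47/(47+34) = 47/81.
Hence δ ≥ (47/81)^(1/3) ≈ 0.834.

0.834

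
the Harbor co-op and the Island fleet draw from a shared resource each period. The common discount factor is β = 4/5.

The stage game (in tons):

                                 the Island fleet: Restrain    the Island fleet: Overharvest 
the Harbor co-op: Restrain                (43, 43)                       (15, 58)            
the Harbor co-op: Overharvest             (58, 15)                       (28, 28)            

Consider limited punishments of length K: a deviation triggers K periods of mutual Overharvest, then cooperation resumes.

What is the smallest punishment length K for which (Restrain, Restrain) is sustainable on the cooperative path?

2

IC: β(1−β^K)/(1−β) ≥ (58−43)/(43−28) = 1.
With β = 4/5: need 1 − β^K ≥ 1·(1−4/5)/(4/5), i.e. β^K ≤ 0.7500.
Since (4/5)^1 = 0.8000 and (4/5)^2 = 0.6400, the smallest such K is 2.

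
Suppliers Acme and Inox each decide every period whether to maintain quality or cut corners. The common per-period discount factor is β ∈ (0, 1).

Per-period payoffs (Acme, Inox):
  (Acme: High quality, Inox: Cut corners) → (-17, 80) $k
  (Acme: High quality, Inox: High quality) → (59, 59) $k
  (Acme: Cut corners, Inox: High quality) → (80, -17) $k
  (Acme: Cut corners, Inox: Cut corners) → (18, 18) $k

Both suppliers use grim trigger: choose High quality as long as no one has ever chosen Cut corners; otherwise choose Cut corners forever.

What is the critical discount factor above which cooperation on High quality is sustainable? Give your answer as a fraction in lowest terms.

Under grim trigger the critical discount factor is (T−C)/(T−P) with T = 80, C = 59, P = 18.
β* = (80−59)/(80−18) = 21/62.

21/62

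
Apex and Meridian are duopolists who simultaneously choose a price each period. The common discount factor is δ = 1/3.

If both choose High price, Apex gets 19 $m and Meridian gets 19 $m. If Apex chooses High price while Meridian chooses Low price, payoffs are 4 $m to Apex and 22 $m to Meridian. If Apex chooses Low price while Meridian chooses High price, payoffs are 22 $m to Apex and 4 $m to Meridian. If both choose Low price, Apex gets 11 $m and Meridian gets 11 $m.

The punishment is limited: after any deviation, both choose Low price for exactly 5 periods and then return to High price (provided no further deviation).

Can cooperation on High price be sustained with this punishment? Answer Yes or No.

Yes

IC: δ+…+δ^5 ≥ (22−19)/(19−11) = 3/8.
At δ = 1/3: partial sum = 0.4979 ≥ 0.3750. Cooperation sustainable.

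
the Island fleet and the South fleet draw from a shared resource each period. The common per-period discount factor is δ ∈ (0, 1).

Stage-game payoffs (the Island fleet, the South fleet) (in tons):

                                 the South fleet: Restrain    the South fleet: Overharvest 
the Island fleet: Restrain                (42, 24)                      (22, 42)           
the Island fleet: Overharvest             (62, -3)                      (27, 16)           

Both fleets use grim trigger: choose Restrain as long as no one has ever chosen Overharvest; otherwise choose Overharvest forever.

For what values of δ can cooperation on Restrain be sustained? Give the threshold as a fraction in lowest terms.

9/13

For the Island fleet: deviation gain 62−42 = 20, per-period punishment loss 42−27 = 15. IC gives δ ≥ 20/35 = 4/7.
For the South fleet: gain 18, loss 8 per period, so δ ≥ 18/26 = 9/13.
The tighter constraint is the South fleet's, so cooperation needs δ ≥ 9/13.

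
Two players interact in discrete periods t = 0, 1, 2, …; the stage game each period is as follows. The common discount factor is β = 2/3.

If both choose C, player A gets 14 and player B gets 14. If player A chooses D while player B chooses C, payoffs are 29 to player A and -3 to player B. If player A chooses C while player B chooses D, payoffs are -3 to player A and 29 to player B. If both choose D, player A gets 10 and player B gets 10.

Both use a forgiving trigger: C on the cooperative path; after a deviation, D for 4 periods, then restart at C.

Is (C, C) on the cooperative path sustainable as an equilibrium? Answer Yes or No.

No

A one-shot deviation gives 29 now, then 10 for 4 periods, then back to 14.
Gain from deviating: (29−14) today; loss: (14−10) in each of the next 4 periods.
No-deviation condition: (14−10)(β+…+β^4) ≥ 29−14, i.e. β+…+β^4 ≥ 15/4.
At β = 2/3: β+…+β^4 = 1.6049 < 3.7500.
So cooperation is not sustainable.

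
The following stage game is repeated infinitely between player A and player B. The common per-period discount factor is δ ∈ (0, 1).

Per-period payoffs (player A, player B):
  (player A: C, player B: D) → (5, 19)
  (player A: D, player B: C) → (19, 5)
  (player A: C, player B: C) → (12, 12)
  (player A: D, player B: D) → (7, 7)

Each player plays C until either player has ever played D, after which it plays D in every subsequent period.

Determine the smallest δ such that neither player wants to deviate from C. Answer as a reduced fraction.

7/12

12/(1−δ) ≥ 19 + 7δ/(1−δ)
12 ≥ 19 − 12δ
δ ≥ 7/12.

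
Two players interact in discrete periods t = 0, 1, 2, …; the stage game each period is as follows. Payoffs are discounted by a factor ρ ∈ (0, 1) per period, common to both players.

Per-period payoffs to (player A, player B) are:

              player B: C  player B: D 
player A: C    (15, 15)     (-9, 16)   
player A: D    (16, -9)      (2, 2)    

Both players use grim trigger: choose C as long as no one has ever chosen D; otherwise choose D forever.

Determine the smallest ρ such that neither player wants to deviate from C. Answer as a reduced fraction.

1/14

Under grim trigger the critical discount factor is (T−C)/(T−P) with T = 16, C = 15, P = 2.
ρ* = (16−15)/(16−2) = 1/14.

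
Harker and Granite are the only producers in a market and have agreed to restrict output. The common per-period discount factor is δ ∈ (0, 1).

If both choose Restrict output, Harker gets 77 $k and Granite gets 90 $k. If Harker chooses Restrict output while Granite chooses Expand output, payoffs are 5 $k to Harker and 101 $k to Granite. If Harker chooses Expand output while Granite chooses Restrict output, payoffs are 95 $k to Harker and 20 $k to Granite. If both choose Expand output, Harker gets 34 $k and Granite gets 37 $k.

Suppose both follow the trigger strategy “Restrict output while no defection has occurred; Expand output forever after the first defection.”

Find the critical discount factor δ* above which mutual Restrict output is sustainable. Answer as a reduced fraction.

18/61

Harker's threshold: (95−77)/(95−34) = 18/61.
Granite's threshold: (101−90)/(101−37) = 11/64.
18/61 > 11/64, so Harker binds and δ* = 18/61.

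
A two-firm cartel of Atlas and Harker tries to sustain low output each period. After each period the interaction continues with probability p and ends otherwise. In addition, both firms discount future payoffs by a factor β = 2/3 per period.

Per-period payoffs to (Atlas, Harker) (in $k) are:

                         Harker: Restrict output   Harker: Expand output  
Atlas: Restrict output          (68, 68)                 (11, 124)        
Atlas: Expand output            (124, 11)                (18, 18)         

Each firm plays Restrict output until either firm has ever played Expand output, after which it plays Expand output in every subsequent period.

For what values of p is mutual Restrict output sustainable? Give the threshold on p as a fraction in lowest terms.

42/53

Expected continuation weight on next period's payoff is β·p = 2/3·p, which plays the role of the discount factor.
Cooperation requires 2/3·p ≥ (124−68)/(124−18) = 28/53, hence p ≥ 42/53.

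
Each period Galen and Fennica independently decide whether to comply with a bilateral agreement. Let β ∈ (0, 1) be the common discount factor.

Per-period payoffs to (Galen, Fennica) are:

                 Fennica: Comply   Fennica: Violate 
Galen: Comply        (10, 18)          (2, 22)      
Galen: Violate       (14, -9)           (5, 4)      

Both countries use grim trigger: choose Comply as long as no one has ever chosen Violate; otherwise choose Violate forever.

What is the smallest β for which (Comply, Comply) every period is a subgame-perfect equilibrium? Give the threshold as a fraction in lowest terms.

4/9

For Galen: deviation gain 14−10 = 4, per-period punishment loss 10−5 = 5. IC gives β ≥ 4/9.
For Fennica: gain 4, loss 14 per period, so β ≥ 4/18 = 2/9.
The tighter constraint is Galen's, so cooperation needs β ≥ 4/9.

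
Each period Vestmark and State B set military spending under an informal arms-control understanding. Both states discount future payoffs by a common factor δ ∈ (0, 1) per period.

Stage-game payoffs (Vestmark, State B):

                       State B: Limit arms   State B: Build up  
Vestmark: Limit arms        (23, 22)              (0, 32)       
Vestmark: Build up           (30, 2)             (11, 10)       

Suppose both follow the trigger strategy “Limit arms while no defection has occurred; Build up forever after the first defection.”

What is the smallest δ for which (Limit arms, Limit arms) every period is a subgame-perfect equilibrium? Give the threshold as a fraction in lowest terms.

5/11

Vestmark's threshold: (30−23)/(30−11) = 7/19.
State B's threshold: (32−22)/(32−10) = 5/11.
7/19 < 5/11, so State B binds and δ* = 5/11.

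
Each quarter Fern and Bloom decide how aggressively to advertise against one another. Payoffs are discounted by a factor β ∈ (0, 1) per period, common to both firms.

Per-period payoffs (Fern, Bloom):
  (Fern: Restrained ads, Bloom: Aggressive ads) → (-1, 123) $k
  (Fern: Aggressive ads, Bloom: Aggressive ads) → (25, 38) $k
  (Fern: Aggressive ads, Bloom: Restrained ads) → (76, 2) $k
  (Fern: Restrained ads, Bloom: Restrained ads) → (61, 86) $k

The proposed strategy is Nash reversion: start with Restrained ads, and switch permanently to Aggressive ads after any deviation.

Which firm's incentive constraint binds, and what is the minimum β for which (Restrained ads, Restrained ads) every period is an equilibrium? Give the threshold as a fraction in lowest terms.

For Fern: deviation gain 76−61 = 15, per-period punishment loss 61−25 = 36. IC gives β ≥ 15/51 = 5/17.
For Bloom: gain 37, loss 48 per period, so β ≥ 37/85.
The tighter constraint is Bloom's, so cooperation needs β ≥ 37/85.

Bloom; β ≥ 37/85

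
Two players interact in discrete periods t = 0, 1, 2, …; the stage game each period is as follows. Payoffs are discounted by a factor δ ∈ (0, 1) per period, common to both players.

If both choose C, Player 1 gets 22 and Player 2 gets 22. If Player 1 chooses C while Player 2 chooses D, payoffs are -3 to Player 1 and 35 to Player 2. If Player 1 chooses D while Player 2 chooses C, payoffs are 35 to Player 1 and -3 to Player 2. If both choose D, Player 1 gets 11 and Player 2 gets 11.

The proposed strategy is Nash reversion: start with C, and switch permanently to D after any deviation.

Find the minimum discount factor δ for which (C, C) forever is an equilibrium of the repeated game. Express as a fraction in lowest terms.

13/24

Cooperation forever yields 22 each period: 22/(1−δ).
Deviating yields 35 once, then 11 forever: 35 + 11δ/(1−δ).
No profitable deviation requires 22/(1−δ) ≥ 35 + 11δ/(1−δ).
Multiplying by (1−δ): 22 ≥ 35(1−δ) + 11δ = 35 − 24δ.
So 24δ ≥ 13, i.e. δ ≥ 13/24.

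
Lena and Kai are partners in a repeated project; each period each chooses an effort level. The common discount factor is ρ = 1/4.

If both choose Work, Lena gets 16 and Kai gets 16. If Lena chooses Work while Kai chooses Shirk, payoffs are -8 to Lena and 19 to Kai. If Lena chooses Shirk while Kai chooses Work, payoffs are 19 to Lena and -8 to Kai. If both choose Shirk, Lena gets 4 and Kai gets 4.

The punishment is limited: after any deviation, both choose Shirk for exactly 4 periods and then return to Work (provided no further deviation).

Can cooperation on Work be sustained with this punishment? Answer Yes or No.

A one-shot deviation gives 19 now, then 4 for 4 periods, then back to 16.
Gain from deviating: (19−16) today; loss: (16−4) in each of the next 4 periods.
No-deviation condition: (16−4)(ρ+…+ρ^4) ≥ 19−16, i.e. ρ+…+ρ^4 ≥ 1/4.
At ρ = 1/4: ρ+…+ρ^4 = 0.3320 ≥ 0.2500.
So cooperation is sustainable.

Yes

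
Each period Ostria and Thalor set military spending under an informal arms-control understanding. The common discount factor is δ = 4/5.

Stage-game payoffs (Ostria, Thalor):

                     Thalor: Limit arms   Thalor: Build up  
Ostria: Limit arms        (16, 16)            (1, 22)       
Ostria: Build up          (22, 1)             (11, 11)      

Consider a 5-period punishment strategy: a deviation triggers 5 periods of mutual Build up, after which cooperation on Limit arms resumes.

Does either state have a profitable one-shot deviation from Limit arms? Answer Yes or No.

No

IC: δ+…+δ^5 ≥ (22−16)/(16−11) = 6/5.
At δ = 4/5: partial sum = 2.6893 ≥ 1.2000. Cooperation sustainable.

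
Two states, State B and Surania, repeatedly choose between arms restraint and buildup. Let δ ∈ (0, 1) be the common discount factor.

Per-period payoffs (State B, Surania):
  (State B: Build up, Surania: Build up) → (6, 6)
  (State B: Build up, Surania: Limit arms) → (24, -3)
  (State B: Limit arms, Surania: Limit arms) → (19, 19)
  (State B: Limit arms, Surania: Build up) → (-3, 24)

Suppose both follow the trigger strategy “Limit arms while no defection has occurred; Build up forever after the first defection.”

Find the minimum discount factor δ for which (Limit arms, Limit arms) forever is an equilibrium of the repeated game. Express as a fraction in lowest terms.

5/18

Under grim trigger the critical discount factor is (T−C)/(T−P) with T = 24, C = 19, P = 6.
δ* = (24−19)/(24−6) = 5/18.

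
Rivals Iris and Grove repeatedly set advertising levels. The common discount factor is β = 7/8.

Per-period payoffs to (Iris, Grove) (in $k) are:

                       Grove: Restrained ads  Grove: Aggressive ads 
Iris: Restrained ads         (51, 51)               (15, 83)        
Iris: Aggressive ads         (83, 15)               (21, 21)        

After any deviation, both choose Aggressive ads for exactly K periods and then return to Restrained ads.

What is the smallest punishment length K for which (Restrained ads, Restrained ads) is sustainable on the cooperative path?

2

No profitable deviation requires (51−21)(β+…+β^K) ≥ 83−51, i.e. β+…+β^K ≥ 16/15 ≈ 1.0667.
With β = 7/8, the partial sums are K=1: 0.8750, K=2: 1.6406.
K = 2 is the first length at which the sum reaches 1.0667.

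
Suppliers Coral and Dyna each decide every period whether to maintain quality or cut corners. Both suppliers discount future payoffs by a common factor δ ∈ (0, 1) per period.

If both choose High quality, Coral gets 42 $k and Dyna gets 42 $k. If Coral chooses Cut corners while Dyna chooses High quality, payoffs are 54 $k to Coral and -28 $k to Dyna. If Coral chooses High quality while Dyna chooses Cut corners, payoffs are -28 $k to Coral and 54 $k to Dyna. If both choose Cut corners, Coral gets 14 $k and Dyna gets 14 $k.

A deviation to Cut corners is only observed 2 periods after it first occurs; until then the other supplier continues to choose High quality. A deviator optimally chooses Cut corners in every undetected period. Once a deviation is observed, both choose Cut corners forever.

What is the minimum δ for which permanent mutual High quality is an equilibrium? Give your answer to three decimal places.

The best deviation is to choose Cut corners for all 2 undetected periods, earning 54 each, then 14 forever once detected.
Deviation value: 54(1−δ^2)/(1−δ) + 14δ^2/(1−δ); cooperation value: 42/(1−δ).
IC: 42 ≥ 54(1−δ^2) + 14δ^2 = 54 − 40δ^2.
So δ^2 ≥ 12/40 = 3/10, giving δ ≥ (3/10)^(1/2) ≈ 0.548.

0.548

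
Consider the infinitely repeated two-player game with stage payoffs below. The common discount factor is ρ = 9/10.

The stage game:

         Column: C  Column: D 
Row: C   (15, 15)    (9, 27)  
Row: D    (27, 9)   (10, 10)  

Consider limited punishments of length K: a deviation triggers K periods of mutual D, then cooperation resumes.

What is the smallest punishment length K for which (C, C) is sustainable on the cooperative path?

IC: ρ(1−ρ^K)/(1−ρ) ≥ (27−15)/(15−10) = 12/5.
With ρ = 9/10: need 1 − ρ^K ≥ 12/5·(1−9/10)/(9/10), i.e. ρ^K ≤ 0.7333.
Since (9/10)^2 = 0.8100 and (9/10)^3 = 0.7290, the smallest such K is 3.

3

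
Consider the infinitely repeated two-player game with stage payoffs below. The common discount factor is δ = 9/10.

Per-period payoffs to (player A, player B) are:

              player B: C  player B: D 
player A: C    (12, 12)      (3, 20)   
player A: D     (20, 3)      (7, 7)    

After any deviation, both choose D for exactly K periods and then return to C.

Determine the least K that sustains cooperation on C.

2

IC: δ(1−δ^K)/(1−δ) ≥ (20−12)/(12−7) = 8/5.
With δ = 9/10: need 1 − δ^K ≥ 8/5·(1−9/10)/(9/10), i.e. δ^K ≤ 0.8222.
Since (9/10)^1 = 0.9000 and (9/10)^2 = 0.8100, the smallest such K is 2.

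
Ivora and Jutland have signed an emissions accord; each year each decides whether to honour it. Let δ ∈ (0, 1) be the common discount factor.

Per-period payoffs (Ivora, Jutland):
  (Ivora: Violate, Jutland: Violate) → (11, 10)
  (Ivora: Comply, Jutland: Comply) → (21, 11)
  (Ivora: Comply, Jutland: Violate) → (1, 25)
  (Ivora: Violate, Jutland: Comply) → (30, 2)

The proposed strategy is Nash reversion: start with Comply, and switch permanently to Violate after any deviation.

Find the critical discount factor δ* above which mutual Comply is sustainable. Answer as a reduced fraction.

14/15

Ivora: cooperation gives 21 each period; deviation gives 30 once then 11 forever.
  21/(1−δ) ≥ 30 + 11δ/(1−δ) ⇒ δ ≥ 9/19.
Jutland: cooperation gives 11 each period; deviation gives 25 once then 10 forever.
  δ ≥ 14/15.
Both must hold, so the binding constraint is Jutland's: δ ≥ 14/15.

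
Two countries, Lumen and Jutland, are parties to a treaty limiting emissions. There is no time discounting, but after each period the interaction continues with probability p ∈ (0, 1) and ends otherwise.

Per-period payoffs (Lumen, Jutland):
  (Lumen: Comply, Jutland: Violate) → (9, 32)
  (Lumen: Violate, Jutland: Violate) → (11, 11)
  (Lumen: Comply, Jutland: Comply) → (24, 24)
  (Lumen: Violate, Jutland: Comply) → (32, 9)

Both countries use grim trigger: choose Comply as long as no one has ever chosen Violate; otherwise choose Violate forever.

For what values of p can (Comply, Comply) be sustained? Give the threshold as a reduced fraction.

With no time discounting, the continuation probability p plays the role of the discount factor.
Grim-trigger IC: 24/(1−p) ≥ 32 + 11p/(1−p) ⇒ p ≥ (32−24)/(32−11) = 8/21.

8/21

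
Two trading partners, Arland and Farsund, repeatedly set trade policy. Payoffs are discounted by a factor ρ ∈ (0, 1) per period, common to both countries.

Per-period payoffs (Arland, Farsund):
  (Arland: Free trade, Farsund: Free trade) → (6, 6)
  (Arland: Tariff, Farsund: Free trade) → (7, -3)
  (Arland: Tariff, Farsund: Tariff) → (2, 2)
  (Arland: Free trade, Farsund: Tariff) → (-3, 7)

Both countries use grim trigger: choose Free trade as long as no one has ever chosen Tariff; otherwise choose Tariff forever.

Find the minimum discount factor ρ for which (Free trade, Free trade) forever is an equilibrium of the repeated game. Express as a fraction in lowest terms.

1/5

6/(1−ρ) ≥ 7 + 2ρ/(1−ρ)
6 ≥ 7 − 5ρ
ρ ≥ 1/5.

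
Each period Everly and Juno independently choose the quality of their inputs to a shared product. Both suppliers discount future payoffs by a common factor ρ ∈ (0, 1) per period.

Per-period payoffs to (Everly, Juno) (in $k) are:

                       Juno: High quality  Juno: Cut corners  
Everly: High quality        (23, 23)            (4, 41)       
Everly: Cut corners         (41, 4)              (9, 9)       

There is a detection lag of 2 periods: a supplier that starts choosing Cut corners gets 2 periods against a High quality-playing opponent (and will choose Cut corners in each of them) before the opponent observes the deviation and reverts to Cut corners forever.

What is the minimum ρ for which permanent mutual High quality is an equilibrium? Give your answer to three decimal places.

0.750

A deviator earns 41 for 2 periods, then 9 forever; cooperating earns 23 forever. Multiplying the IC by (1−ρ):
23 ≥ 41(1−ρ^2) + 9ρ^2, so 32·ρ^2 ≥ 18 and ρ^2 ≥ 9/16.
ρ ≥ (9/16)^(1/2) ≈ 0.750.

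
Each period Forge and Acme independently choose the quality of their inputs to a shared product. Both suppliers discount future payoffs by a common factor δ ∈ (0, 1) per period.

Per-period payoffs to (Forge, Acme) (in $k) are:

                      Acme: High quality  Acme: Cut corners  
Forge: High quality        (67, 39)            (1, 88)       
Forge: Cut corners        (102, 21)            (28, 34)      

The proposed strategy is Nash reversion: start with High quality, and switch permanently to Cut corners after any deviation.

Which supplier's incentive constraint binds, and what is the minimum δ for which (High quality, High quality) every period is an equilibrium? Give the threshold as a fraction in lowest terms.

Forge's threshold: (102−67)/(102−28) = 35/74.
Acme's threshold: (88−39)/(88−34) = 49/54.
35/74 < 49/54, so Acme binds and δ* = 49/54.

Acme; δ ≥ 49/54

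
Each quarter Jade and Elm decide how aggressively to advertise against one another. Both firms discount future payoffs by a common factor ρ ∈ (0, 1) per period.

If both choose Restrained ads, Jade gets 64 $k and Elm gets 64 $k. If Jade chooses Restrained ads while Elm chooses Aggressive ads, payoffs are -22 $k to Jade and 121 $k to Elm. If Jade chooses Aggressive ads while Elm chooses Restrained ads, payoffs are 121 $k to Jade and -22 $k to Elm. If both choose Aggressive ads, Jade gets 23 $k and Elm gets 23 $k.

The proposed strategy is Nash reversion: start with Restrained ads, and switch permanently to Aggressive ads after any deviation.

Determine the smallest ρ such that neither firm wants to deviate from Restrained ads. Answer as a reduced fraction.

57/98

Cooperation forever yields 64 each period: 64/(1−ρ).
Deviating yields 121 once, then 23 forever: 121 + 23ρ/(1−ρ).
No profitable deviation requires 64/(1−ρ) ≥ 121 + 23ρ/(1−ρ).
Multiplying by (1−ρ): 64 ≥ 121(1−ρ) + 23ρ = 121 − 98ρ.
So 98ρ ≥ 57, i.e. ρ ≥ 57/98.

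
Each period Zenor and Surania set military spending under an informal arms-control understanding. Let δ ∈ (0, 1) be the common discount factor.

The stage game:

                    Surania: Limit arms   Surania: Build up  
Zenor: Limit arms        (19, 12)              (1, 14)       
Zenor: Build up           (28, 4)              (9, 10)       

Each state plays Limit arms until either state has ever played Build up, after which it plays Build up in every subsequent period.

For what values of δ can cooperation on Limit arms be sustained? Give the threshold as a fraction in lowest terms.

Zenor: cooperation gives 19 each period; deviation gives 28 once then 9 forever.
  19/(1−δ) ≥ 28 + 9δ/(1−δ) ⇒ δ ≥ 9/19.
Surania: cooperation gives 12 each period; deviation gives 14 once then 10 forever.
  δ ≥ 2/4 = 1/2.
Both must hold, so the binding constraint is Surania's: δ ≥ 1/2.

1/2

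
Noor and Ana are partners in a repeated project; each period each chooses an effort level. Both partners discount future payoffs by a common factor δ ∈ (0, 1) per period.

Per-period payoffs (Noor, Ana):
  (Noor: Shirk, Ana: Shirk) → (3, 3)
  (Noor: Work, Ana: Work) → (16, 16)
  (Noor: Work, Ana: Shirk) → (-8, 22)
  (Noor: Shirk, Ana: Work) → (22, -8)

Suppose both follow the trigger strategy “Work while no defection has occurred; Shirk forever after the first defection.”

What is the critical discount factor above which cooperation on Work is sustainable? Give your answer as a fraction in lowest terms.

16/(1−δ) ≥ 22 + 3δ/(1−δ)
16 ≥ 22 − 19δ
δ ≥ 6/19.

6/19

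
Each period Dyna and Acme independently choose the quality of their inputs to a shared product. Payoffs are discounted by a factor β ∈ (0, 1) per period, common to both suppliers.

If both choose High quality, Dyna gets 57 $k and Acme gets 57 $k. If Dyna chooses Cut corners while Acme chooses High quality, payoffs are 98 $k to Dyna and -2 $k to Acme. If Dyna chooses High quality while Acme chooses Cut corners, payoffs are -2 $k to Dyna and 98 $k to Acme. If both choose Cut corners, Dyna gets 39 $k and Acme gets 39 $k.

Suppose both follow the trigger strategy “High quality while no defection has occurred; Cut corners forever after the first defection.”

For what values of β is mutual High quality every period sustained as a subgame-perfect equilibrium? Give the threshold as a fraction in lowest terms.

Under grim trigger the critical discount factor is (T−C)/(T−P) with T = 98, C = 57, P = 39.
β* = (98−57)/(98−39) = 41/59.

41/59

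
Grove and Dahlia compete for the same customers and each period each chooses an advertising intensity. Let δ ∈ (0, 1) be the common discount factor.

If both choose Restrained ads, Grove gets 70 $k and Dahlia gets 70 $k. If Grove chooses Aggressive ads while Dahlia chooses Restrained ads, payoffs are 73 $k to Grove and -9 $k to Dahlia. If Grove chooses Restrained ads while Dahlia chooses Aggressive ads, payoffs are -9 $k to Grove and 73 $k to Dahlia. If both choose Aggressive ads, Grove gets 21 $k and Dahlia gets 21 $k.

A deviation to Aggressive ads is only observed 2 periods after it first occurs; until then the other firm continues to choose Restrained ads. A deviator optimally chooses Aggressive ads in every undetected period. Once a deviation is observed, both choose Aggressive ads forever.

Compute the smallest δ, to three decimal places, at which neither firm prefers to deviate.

0.240

A deviator earns 73 for 2 periods, then 21 forever; cooperating earns 70 forever. Multiplying the IC by (1−δ):
70 ≥ 73(1−δ^2) + 21δ^2, so 52·δ^2 ≥ 3 and δ^2 ≥ 3/52.
δ ≥ (3/52)^(1/2) ≈ 0.240.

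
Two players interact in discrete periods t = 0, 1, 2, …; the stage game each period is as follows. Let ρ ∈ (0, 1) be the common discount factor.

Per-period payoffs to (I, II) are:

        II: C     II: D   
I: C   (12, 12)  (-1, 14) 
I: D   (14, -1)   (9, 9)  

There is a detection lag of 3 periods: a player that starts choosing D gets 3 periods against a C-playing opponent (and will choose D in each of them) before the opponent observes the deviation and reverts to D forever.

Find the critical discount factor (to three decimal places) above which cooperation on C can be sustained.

A deviator earns 14 for 3 periods, then 9 forever; cooperating earns 12 forever. Multiplying the IC by (1−ρ):
12 ≥ 14(1−ρ^3) + 9ρ^3, so 5·ρ^3 ≥ 2 and ρ^3 ≥ 2/5.
ρ ≥ (2/5)^(1/3) ≈ 0.737.

0.737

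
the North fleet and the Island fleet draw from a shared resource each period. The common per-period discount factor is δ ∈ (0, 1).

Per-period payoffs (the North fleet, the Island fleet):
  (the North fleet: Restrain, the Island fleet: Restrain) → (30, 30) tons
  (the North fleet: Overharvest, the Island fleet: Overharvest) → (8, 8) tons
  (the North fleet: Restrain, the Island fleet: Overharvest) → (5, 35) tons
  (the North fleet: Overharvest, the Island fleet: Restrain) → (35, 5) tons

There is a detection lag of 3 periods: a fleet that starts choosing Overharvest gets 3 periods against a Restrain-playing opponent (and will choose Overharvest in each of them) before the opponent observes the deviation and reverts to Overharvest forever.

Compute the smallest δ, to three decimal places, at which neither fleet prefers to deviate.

A deviator earns 35 for 3 periods, then 8 forever; cooperating earns 30 forever. Multiplying the IC by (1−δ):
30 ≥ 35(1−δ^3) + 8δ^3, so 27·δ^3 ≥ 5 and δ^3 ≥ 5/27.
δ ≥ (5/27)^(1/3) ≈ 0.570.

0.570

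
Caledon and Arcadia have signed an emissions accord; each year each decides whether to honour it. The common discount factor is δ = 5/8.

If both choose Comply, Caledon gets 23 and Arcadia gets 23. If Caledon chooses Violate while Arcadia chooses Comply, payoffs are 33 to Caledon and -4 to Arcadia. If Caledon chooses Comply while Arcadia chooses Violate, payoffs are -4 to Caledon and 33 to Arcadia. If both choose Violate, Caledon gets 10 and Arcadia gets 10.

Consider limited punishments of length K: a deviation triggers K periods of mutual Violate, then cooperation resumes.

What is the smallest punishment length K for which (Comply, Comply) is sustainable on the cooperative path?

2

No profitable deviation requires (23−10)(δ+…+δ^K) ≥ 33−23, i.e. δ+…+δ^K ≥ 10/13 ≈ 0.7692.
With δ = 5/8, the partial sums are K=1: 0.6250, K=2: 1.0156.
K = 2 is the first length at which the sum reaches 0.7692.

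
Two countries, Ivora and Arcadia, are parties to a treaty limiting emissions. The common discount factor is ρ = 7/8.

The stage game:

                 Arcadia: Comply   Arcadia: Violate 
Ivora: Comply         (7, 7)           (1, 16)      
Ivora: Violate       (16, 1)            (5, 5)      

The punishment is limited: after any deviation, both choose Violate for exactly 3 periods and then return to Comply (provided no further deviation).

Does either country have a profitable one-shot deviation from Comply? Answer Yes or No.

Yes

Comparing payoff streams over the 4 periods until play realigns: cooperate → 7(1+ρ+…+ρ^3); deviate → 16 + 5(ρ+…+ρ^3).
Cooperation is sustained iff (7−5)(ρ+…+ρ^3) ≥ 16−7.
ρ+…+ρ^3 = 7/8·(1−(7/8)^3)/(1−7/8) = 2.3105, and (16−7)/(7−5) = 4.5000.
2.3105 < 4.5000, so cooperation is not sustainable.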